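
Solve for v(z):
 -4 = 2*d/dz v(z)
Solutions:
 v(z) = C1 - 2*z


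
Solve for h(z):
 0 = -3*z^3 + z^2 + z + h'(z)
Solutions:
 h(z) = C1 + 3*z^4/4 - z^3/3 - z^2/2


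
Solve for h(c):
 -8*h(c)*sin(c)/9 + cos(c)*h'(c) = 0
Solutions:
 h(c) = C1/cos(c)^(8/9)


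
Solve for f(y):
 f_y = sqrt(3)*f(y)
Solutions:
 f(y) = C1*exp(sqrt(3)*y)


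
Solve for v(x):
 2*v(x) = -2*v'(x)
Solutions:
 v(x) = C1*exp(-x)


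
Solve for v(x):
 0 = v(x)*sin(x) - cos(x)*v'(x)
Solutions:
 v(x) = C1/cos(x)


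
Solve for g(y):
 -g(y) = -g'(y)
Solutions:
 g(y) = C1*exp(y)


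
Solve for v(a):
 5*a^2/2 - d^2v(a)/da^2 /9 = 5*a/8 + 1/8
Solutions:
 v(a) = C1 + C2*a + 15*a^4/8 - 15*a^3/16 - 9*a^2/16


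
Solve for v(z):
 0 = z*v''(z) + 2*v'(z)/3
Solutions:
 v(z) = C1 + C2*z^(1/3)


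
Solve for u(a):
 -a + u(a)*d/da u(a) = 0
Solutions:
 u(a) = -sqrt(C1 + a^2)
 u(a) = sqrt(C1 + a^2)


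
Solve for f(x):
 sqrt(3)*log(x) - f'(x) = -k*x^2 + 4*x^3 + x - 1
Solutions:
 f(x) = C1 + k*x^3/3 - x^4 - x^2/2 + sqrt(3)*x*log(x) - sqrt(3)*x + x


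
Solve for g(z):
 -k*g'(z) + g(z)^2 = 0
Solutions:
 g(z) = -k/(C1*k + z)


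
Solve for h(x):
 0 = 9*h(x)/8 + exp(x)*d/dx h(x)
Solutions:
 h(x) = C1*exp(9*exp(-x)/8)


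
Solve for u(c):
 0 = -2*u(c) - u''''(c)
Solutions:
 u(c) = (C1*sin(2^(3/4)*c/2) + C2*cos(2^(3/4)*c/2))*exp(-2^(3/4)*c/2) + (C3*sin(2^(3/4)*c/2) + C4*cos(2^(3/4)*c/2))*exp(2^(3/4)*c/2)


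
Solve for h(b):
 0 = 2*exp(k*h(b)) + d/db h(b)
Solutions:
 h(b) = Piecewise((log(1/(C1*k + 2*b*k))/k, Ne(k, 0)), (nan, True))
 h(b) = Piecewise((C1 - 2*b, Eq(k, 0)), (nan, True))


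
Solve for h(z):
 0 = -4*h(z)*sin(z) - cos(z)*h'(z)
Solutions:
 h(z) = C1*cos(z)^4


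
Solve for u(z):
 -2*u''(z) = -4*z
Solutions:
 u(z) = C1 + C2*z + z^3/3


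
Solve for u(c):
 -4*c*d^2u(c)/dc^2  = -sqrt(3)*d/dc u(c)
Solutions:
 u(c) = C1 + C2*c^(sqrt(3)/4 + 1)


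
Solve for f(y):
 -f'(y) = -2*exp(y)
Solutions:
 f(y) = C1 + 2*exp(y)


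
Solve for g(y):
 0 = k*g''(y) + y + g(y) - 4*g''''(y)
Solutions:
 g(y) = C1*exp(-sqrt(2)*y*sqrt(k - sqrt(k^2 + 16))/4) + C2*exp(sqrt(2)*y*sqrt(k - sqrt(k^2 + 16))/4) + C3*exp(-sqrt(2)*y*sqrt(k + sqrt(k^2 + 16))/4) + C4*exp(sqrt(2)*y*sqrt(k + sqrt(k^2 + 16))/4) - y


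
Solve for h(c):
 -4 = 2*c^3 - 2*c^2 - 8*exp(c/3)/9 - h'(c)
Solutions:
 h(c) = C1 + c^4/2 - 2*c^3/3 + 4*c - 8*exp(c/3)/3


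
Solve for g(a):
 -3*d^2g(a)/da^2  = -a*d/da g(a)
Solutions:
 g(a) = C1 + C2*erfi(sqrt(6)*a/6)


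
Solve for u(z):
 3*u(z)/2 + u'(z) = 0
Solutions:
 u(z) = C1*exp(-3*z/2)


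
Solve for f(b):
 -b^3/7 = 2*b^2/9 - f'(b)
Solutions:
 f(b) = C1 + b^4/28 + 2*b^3/27


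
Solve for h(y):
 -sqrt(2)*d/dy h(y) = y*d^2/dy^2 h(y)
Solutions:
 h(y) = C1 + C2*y^(1 - sqrt(2))


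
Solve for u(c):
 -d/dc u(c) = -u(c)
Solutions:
 u(c) = C1*exp(c)


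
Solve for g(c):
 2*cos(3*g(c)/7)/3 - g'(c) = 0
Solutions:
 -2*c/3 - 7*log(sin(3*g(c)/7) - 1)/6 + 7*log(sin(3*g(c)/7) + 1)/6 = C1


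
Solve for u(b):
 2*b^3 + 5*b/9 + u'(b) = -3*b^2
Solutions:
 u(b) = C1 - b^4/2 - b^3 - 5*b^2/18


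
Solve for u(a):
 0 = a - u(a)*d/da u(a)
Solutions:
 u(a) = -sqrt(C1 + a^2)
 u(a) = sqrt(C1 + a^2)


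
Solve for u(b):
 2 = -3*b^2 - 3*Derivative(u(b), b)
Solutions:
 u(b) = C1 - b^3/3 - 2*b/3


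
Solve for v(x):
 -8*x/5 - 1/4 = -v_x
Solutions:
 v(x) = C1 + 4*x^2/5 + x/4


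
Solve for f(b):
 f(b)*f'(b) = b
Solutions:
 f(b) = -sqrt(C1 + b^2)
 f(b) = sqrt(C1 + b^2)


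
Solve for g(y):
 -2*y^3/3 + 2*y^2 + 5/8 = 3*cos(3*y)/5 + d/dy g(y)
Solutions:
 g(y) = C1 - y^4/6 + 2*y^3/3 + 5*y/8 - sin(3*y)/5


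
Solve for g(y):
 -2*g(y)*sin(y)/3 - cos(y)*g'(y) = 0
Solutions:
 g(y) = C1*cos(y)^(2/3)


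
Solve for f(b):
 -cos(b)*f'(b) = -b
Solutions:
 f(b) = C1 + Integral(b/cos(b), b)


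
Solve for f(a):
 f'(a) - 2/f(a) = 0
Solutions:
 f(a) = -sqrt(C1 + 4*a)
 f(a) = sqrt(C1 + 4*a)


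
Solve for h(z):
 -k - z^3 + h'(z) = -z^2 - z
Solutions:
 h(z) = C1 + k*z + z^4/4 - z^3/3 - z^2/2


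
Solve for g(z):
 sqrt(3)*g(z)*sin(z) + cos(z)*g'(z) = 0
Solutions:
 g(z) = C1*cos(z)^(sqrt(3))


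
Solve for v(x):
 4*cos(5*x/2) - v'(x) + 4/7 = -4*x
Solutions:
 v(x) = C1 + 2*x^2 + 4*x/7 + 8*sin(5*x/2)/5


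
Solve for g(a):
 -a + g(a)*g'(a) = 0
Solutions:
 g(a) = -sqrt(C1 + a^2)
 g(a) = sqrt(C1 + a^2)


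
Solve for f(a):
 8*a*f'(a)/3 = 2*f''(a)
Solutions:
 f(a) = C1 + C2*erfi(sqrt(6)*a/3)


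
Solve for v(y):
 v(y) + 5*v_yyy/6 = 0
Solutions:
 v(y) = C3*exp(-5^(2/3)*6^(1/3)*y/5) + (C1*sin(2^(1/3)*3^(5/6)*5^(2/3)*y/10) + C2*cos(2^(1/3)*3^(5/6)*5^(2/3)*y/10))*exp(5^(2/3)*6^(1/3)*y/10)


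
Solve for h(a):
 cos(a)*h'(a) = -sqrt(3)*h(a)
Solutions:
 h(a) = C1*(sin(a) - 1)^(sqrt(3)/2)/(sin(a) + 1)^(sqrt(3)/2)


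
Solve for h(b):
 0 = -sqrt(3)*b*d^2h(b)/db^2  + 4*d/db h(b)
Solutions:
 h(b) = C1 + C2*b^(1 + 4*sqrt(3)/3)


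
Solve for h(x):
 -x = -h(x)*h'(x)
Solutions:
 h(x) = -sqrt(C1 + x^2)
 h(x) = sqrt(C1 + x^2)


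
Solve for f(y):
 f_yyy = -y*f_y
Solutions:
 f(y) = C1 + Integral(C2*airyai(-y) + C3*airybi(-y), y)


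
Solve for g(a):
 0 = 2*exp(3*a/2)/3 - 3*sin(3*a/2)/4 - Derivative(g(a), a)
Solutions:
 g(a) = C1 + 4*exp(3*a/2)/9 + cos(3*a/2)/2


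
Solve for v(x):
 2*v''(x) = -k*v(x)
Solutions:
 v(x) = C1*exp(-sqrt(2)*x*sqrt(-k)/2) + C2*exp(sqrt(2)*x*sqrt(-k)/2)


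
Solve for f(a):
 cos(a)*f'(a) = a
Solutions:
 f(a) = C1 + Integral(a/cos(a), a)


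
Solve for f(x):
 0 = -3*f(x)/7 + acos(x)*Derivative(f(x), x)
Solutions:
 f(x) = C1*exp(3*Integral(1/acos(x), x)/7)


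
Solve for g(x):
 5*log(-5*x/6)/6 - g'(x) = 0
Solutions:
 g(x) = C1 + 5*x*log(-x)/6 + 5*x*(-log(6) - 1 + log(5))/6


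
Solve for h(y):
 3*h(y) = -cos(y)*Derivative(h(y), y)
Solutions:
 h(y) = C1*(sin(y) - 1)^(3/2)/(sin(y) + 1)^(3/2)


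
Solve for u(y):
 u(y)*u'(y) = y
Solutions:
 u(y) = -sqrt(C1 + y^2)
 u(y) = sqrt(C1 + y^2)


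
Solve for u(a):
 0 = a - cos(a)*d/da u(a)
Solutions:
 u(a) = C1 + Integral(a/cos(a), a)


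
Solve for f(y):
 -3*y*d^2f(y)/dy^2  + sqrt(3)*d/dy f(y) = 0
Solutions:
 f(y) = C1 + C2*y^(sqrt(3)/3 + 1)


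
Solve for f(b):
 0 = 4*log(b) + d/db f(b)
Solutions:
 f(b) = C1 - 4*b*log(b) + 4*b


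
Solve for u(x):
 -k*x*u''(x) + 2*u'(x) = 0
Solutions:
 u(x) = C1 + x^(((re(k) + 2)*re(k) + im(k)^2)/(re(k)^2 + im(k)^2))*(C2*sin(2*log(x)*Abs(im(k))/(re(k)^2 + im(k)^2)) + C3*cos(2*log(x)*im(k)/(re(k)^2 + im(k)^2)))


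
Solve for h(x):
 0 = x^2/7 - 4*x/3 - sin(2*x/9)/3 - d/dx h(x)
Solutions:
 h(x) = C1 + x^3/21 - 2*x^2/3 + 3*cos(2*x/9)/2


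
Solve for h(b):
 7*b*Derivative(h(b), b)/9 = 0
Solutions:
 h(b) = C1


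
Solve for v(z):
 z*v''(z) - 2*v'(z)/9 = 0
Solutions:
 v(z) = C1 + C2*z^(11/9)


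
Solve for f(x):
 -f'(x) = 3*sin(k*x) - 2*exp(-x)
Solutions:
 f(x) = C1 - 2*exp(-x) + 3*cos(k*x)/k


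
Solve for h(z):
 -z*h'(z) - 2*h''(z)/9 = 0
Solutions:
 h(z) = C1 + C2*erf(3*z/2)


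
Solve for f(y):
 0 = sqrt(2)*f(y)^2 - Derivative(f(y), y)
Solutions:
 f(y) = -1/(C1 + sqrt(2)*y)


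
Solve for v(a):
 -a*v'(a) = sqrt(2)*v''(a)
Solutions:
 v(a) = C1 + C2*erf(2^(1/4)*a/2)


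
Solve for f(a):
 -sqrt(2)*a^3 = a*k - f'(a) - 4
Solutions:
 f(a) = C1 + sqrt(2)*a^4/4 + a^2*k/2 - 4*a


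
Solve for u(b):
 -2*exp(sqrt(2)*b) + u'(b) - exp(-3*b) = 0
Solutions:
 u(b) = C1 + sqrt(2)*exp(sqrt(2)*b) - exp(-3*b)/3


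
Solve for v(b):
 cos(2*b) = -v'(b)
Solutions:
 v(b) = C1 - sin(2*b)/2


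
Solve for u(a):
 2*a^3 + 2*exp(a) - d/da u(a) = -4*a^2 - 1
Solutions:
 u(a) = C1 + a^4/2 + 4*a^3/3 + a + 2*exp(a)


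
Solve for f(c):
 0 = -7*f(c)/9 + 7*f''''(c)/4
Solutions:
 f(c) = C1*exp(-sqrt(6)*c/3) + C2*exp(sqrt(6)*c/3) + C3*sin(sqrt(6)*c/3) + C4*cos(sqrt(6)*c/3)


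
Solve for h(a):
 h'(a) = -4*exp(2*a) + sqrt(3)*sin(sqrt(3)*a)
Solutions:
 h(a) = C1 - 2*exp(2*a) - cos(sqrt(3)*a)


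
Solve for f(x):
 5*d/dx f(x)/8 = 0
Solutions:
 f(x) = C1


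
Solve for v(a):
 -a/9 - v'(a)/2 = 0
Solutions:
 v(a) = C1 - a^2/9


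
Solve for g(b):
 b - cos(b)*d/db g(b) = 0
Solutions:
 g(b) = C1 + Integral(b/cos(b), b)


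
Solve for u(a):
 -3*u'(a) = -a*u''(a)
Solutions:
 u(a) = C1 + C2*a^4


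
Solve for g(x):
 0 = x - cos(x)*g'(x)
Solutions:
 g(x) = C1 + Integral(x/cos(x), x)


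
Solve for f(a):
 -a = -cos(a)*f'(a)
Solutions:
 f(a) = C1 + Integral(a/cos(a), a)


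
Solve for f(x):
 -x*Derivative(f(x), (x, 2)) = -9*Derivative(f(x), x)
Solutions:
 f(x) = C1 + C2*x^10


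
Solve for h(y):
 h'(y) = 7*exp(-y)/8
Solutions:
 h(y) = C1 - 7*exp(-y)/8


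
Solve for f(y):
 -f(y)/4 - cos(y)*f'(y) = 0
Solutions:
 f(y) = C1*(sin(y) - 1)^(1/8)/(sin(y) + 1)^(1/8)


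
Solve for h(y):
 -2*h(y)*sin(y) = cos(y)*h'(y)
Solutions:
 h(y) = C1*cos(y)^2


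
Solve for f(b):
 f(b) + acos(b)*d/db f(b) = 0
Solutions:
 f(b) = C1*exp(-Integral(1/acos(b), b))


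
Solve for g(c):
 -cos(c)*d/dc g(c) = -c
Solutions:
 g(c) = C1 + Integral(c/cos(c), c)


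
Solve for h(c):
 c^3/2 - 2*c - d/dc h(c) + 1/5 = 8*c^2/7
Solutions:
 h(c) = C1 + c^4/8 - 8*c^3/21 - c^2 + c/5


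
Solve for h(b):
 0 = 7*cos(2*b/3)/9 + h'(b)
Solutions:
 h(b) = C1 - 7*sin(2*b/3)/6


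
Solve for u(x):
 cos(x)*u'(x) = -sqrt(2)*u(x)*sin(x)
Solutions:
 u(x) = C1*cos(x)^(sqrt(2))


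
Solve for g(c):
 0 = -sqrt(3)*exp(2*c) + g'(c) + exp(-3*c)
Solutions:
 g(c) = C1 + sqrt(3)*exp(2*c)/2 + exp(-3*c)/3


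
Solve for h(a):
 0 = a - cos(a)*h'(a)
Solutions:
 h(a) = C1 + Integral(a/cos(a), a)


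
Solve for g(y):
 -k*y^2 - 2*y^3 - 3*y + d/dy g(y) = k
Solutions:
 g(y) = C1 + k*y^3/3 + k*y + y^4/2 + 3*y^2/2


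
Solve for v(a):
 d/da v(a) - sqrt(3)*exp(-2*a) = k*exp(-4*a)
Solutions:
 v(a) = C1 - k*exp(-4*a)/4 - sqrt(3)*exp(-2*a)/2


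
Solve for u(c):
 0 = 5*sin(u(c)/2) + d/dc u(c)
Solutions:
 u(c) = -2*acos((-C1 - exp(5*c))/(C1 - exp(5*c))) + 4*pi
 u(c) = 2*acos((-C1 - exp(5*c))/(C1 - exp(5*c)))


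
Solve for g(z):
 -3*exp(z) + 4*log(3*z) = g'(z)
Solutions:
 g(z) = C1 + 4*z*log(z) + 4*z*(-1 + log(3)) - 3*exp(z)


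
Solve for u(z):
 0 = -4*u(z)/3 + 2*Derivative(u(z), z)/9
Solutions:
 u(z) = C1*exp(6*z)


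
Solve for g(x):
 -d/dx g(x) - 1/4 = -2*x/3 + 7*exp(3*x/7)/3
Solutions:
 g(x) = C1 + x^2/3 - x/4 - 49*exp(3*x/7)/9


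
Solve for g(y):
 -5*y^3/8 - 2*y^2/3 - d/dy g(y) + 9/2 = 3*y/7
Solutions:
 g(y) = C1 - 5*y^4/32 - 2*y^3/9 - 3*y^2/14 + 9*y/2


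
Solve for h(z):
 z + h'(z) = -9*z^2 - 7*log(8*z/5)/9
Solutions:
 h(z) = C1 - 3*z^3 - z^2/2 - 7*z*log(z)/9 - 7*z*log(2)/3 + 7*z/9 + 7*z*log(5)/9


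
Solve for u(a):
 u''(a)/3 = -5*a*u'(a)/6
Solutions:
 u(a) = C1 + C2*erf(sqrt(5)*a/2)


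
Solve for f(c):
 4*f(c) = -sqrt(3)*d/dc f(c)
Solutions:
 f(c) = C1*exp(-4*sqrt(3)*c/3)


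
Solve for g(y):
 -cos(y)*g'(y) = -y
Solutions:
 g(y) = C1 + Integral(y/cos(y), y)


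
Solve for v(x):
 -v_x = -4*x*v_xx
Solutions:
 v(x) = C1 + C2*x^(5/4)


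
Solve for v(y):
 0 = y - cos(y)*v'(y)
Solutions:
 v(y) = C1 + Integral(y/cos(y), y)


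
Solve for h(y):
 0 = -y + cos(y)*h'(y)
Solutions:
 h(y) = C1 + Integral(y/cos(y), y)


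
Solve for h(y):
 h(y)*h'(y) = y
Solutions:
 h(y) = -sqrt(C1 + y^2)
 h(y) = sqrt(C1 + y^2)


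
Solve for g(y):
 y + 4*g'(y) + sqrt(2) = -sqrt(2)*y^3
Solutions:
 g(y) = C1 - sqrt(2)*y^4/16 - y^2/8 - sqrt(2)*y/4


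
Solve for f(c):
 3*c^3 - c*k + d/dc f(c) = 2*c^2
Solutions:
 f(c) = C1 - 3*c^4/4 + 2*c^3/3 + c^2*k/2


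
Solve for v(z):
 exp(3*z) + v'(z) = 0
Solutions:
 v(z) = C1 - exp(3*z)/3


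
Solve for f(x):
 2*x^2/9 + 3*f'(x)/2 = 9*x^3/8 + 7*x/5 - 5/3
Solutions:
 f(x) = C1 + 3*x^4/16 - 4*x^3/81 + 7*x^2/15 - 10*x/9


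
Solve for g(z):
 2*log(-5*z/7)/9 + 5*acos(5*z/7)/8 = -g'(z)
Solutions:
 g(z) = C1 - 2*z*log(-z)/9 - 5*z*acos(5*z/7)/8 - 2*z*log(5)/9 + 2*z/9 + 2*z*log(7)/9 + sqrt(49 - 25*z^2)/8


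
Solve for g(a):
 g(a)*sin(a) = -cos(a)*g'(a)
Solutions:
 g(a) = C1*cos(a)


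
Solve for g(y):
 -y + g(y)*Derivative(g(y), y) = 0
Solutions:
 g(y) = -sqrt(C1 + y^2)
 g(y) = sqrt(C1 + y^2)


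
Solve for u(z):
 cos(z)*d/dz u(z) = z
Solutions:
 u(z) = C1 + Integral(z/cos(z), z)


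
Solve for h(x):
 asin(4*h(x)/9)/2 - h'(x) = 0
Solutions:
 Integral(1/asin(4*_y/9), (_y, h(x))) = C1 + x/2


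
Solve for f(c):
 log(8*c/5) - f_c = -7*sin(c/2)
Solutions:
 f(c) = C1 + c*log(c) - c*log(5) - c + 3*c*log(2) - 14*cos(c/2)


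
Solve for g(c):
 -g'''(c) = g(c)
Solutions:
 g(c) = C3*exp(-c) + (C1*sin(sqrt(3)*c/2) + C2*cos(sqrt(3)*c/2))*exp(c/2)


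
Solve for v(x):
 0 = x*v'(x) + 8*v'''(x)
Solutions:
 v(x) = C1 + Integral(C2*airyai(-x/2) + C3*airybi(-x/2), x)


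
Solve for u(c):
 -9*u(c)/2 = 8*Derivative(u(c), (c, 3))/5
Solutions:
 u(c) = C3*exp(c*(-2^(2/3)*45^(1/3) + 3*5^(1/3)*6^(2/3))/16)*sin(3*2^(2/3)*3^(1/6)*5^(1/3)*c/8) + C4*exp(c*(-2^(2/3)*45^(1/3) + 3*5^(1/3)*6^(2/3))/16)*cos(3*2^(2/3)*3^(1/6)*5^(1/3)*c/8) + C5*exp(-c*(2^(2/3)*45^(1/3) + 3*5^(1/3)*6^(2/3))/16) + (C1*sin(3*2^(2/3)*3^(1/6)*5^(1/3)*c/8) + C2*cos(3*2^(2/3)*3^(1/6)*5^(1/3)*c/8))*exp(2^(2/3)*45^(1/3)*c/8)


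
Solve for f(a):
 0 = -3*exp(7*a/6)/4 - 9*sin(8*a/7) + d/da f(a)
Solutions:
 f(a) = C1 + 9*exp(7*a/6)/14 - 63*cos(8*a/7)/8


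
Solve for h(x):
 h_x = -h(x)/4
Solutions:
 h(x) = C1*exp(-x/4)


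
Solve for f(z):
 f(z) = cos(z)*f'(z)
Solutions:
 f(z) = C1*sqrt(sin(z) + 1)/sqrt(sin(z) - 1)


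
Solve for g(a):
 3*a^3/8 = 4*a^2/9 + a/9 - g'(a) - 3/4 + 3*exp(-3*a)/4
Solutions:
 g(a) = C1 - 3*a^4/32 + 4*a^3/27 + a^2/18 - 3*a/4 - exp(-3*a)/4


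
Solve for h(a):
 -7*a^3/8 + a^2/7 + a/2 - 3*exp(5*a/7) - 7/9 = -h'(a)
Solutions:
 h(a) = C1 + 7*a^4/32 - a^3/21 - a^2/4 + 7*a/9 + 21*exp(5*a/7)/5


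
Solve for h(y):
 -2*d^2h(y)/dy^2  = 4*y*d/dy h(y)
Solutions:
 h(y) = C1 + C2*erf(y)


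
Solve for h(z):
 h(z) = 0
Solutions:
 h(z) = 0


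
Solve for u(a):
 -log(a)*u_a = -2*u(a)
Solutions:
 u(a) = C1*exp(2*li(a))


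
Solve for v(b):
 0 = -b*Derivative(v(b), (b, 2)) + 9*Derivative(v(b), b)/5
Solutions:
 v(b) = C1 + C2*b^(14/5)


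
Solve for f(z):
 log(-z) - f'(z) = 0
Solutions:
 f(z) = C1 + z*log(-z) - z


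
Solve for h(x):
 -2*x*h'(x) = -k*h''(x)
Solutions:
 h(x) = C1 + C2*erf(x*sqrt(-1/k))/sqrt(-1/k)


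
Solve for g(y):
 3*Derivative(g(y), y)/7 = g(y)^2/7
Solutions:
 g(y) = -3/(C1 + y)


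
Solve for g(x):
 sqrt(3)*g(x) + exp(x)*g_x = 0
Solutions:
 g(x) = C1*exp(sqrt(3)*exp(-x))


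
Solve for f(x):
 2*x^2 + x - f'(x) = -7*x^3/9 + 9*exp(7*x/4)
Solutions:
 f(x) = C1 + 7*x^4/36 + 2*x^3/3 + x^2/2 - 36*exp(7*x/4)/7


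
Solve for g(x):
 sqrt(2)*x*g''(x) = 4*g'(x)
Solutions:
 g(x) = C1 + C2*x^(1 + 2*sqrt(2))


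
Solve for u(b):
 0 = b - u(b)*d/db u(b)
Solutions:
 u(b) = -sqrt(C1 + b^2)
 u(b) = sqrt(C1 + b^2)


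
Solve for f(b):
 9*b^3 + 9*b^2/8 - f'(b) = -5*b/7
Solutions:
 f(b) = C1 + 9*b^4/4 + 3*b^3/8 + 5*b^2/14


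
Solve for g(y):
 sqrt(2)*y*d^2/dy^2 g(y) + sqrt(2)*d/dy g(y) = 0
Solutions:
 g(y) = C1 + C2*log(y)


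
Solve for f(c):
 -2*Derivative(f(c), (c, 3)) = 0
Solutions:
 f(c) = C1 + C2*c + C3*c^2


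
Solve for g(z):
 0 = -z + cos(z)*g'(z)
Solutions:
 g(z) = C1 + Integral(z/cos(z), z)


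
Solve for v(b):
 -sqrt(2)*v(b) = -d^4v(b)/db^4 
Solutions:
 v(b) = C1*exp(-2^(1/8)*b) + C2*exp(2^(1/8)*b) + C3*sin(2^(1/8)*b) + C4*cos(2^(1/8)*b)


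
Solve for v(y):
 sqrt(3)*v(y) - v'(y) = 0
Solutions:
 v(y) = C1*exp(sqrt(3)*y)


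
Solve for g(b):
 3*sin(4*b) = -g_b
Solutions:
 g(b) = C1 + 3*cos(4*b)/4


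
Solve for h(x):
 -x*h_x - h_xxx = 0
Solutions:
 h(x) = C1 + Integral(C2*airyai(-x) + C3*airybi(-x), x)


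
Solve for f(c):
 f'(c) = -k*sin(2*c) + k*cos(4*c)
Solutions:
 f(c) = C1 + k*sin(4*c)/4 + k*cos(2*c)/2


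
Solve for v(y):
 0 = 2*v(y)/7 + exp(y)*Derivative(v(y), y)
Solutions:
 v(y) = C1*exp(2*exp(-y)/7)


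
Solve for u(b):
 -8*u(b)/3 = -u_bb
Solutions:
 u(b) = C1*exp(-2*sqrt(6)*b/3) + C2*exp(2*sqrt(6)*b/3)


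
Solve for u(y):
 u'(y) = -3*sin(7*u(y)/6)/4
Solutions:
 3*y/4 + 3*log(cos(7*u(y)/6) - 1)/7 - 3*log(cos(7*u(y)/6) + 1)/7 = C1


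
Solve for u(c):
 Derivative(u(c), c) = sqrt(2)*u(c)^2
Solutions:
 u(c) = -1/(C1 + sqrt(2)*c)


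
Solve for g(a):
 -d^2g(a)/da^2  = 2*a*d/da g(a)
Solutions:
 g(a) = C1 + C2*erf(a)


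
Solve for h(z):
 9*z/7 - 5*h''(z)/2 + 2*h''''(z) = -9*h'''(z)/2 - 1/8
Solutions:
 h(z) = C1 + C2*z + C3*exp(z*(-9 + sqrt(161))/8) + C4*exp(-z*(9 + sqrt(161))/8) + 3*z^3/35 + 683*z^2/1400


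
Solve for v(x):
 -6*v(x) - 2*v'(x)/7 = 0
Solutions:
 v(x) = C1*exp(-21*x)


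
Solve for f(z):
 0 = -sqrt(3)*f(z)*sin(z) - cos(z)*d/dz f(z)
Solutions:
 f(z) = C1*cos(z)^(sqrt(3))


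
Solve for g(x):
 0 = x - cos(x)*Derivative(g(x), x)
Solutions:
 g(x) = C1 + Integral(x/cos(x), x)


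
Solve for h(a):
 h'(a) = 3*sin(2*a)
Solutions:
 h(a) = C1 - 3*cos(2*a)/2


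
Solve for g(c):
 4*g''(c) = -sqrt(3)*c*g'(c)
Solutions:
 g(c) = C1 + C2*erf(sqrt(2)*3^(1/4)*c/4)


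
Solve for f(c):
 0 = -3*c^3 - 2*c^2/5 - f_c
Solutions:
 f(c) = C1 - 3*c^4/4 - 2*c^3/15


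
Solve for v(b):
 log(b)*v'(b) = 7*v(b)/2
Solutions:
 v(b) = C1*exp(7*li(b)/2)


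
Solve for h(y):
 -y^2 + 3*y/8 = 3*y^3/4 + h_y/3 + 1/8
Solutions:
 h(y) = C1 - 9*y^4/16 - y^3 + 9*y^2/16 - 3*y/8


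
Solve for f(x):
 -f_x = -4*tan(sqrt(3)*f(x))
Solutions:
 f(x) = sqrt(3)*(pi - asin(C1*exp(4*sqrt(3)*x)))/3
 f(x) = sqrt(3)*asin(C1*exp(4*sqrt(3)*x))/3


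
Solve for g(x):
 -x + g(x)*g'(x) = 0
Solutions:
 g(x) = -sqrt(C1 + x^2)
 g(x) = sqrt(C1 + x^2)


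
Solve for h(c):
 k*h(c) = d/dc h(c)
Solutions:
 h(c) = C1*exp(c*k)


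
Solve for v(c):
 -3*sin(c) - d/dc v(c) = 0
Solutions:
 v(c) = C1 + 3*cos(c)


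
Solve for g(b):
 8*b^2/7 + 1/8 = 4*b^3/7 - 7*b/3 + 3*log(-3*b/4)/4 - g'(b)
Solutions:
 g(b) = C1 + b^4/7 - 8*b^3/21 - 7*b^2/6 + 3*b*log(-b)/4 + b*(-12*log(2) - 7 + 6*log(3))/8


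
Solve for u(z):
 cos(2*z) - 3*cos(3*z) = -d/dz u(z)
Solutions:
 u(z) = C1 - sin(2*z)/2 + sin(3*z)


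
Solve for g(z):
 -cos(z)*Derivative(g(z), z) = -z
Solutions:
 g(z) = C1 + Integral(z/cos(z), z)


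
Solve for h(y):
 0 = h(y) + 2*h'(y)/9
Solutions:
 h(y) = C1*exp(-9*y/2)


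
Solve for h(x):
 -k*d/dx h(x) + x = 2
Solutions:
 h(x) = C1 + x^2/(2*k) - 2*x/k


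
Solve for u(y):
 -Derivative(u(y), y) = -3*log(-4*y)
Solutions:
 u(y) = C1 + 3*y*log(-y) + 3*y*(-1 + 2*log(2))


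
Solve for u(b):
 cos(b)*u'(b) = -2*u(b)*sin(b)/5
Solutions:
 u(b) = C1*cos(b)^(2/5)


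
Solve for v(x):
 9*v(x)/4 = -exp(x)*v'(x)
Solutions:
 v(x) = C1*exp(9*exp(-x)/4)


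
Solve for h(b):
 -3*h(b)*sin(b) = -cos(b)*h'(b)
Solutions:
 h(b) = C1/cos(b)^3


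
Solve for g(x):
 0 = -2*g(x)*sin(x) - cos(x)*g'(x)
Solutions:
 g(x) = C1*cos(x)^2


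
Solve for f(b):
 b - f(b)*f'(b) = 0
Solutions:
 f(b) = -sqrt(C1 + b^2)
 f(b) = sqrt(C1 + b^2)


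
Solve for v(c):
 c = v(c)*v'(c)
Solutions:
 v(c) = -sqrt(C1 + c^2)
 v(c) = sqrt(C1 + c^2)


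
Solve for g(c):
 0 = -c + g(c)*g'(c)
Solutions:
 g(c) = -sqrt(C1 + c^2)
 g(c) = sqrt(C1 + c^2)


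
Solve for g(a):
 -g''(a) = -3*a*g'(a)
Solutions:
 g(a) = C1 + C2*erfi(sqrt(6)*a/2)


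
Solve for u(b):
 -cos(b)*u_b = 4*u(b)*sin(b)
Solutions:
 u(b) = C1*cos(b)^4


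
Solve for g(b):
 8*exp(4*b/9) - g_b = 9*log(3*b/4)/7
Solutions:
 g(b) = C1 - 9*b*log(b)/7 + 9*b*(-log(3) + 1 + 2*log(2))/7 + 18*exp(4*b/9)


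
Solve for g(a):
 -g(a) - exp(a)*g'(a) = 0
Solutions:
 g(a) = C1*exp(exp(-a))


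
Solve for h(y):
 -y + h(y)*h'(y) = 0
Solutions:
 h(y) = -sqrt(C1 + y^2)
 h(y) = sqrt(C1 + y^2)


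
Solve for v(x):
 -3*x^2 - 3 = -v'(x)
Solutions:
 v(x) = C1 + x^3 + 3*x


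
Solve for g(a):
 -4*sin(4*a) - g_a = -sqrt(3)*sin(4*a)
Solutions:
 g(a) = C1 - sqrt(3)*cos(4*a)/4 + cos(4*a)


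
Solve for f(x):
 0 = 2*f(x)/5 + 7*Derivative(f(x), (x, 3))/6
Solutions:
 f(x) = C3*exp(x*(-12^(1/3)*35^(2/3) + 3*3^(1/3)*70^(2/3))/140)*sin(3^(5/6)*70^(2/3)*x/70) + C4*exp(x*(-12^(1/3)*35^(2/3) + 3*3^(1/3)*70^(2/3))/140)*cos(3^(5/6)*70^(2/3)*x/70) + C5*exp(-x*(12^(1/3)*35^(2/3) + 3*3^(1/3)*70^(2/3))/140) + (C1*sin(3^(5/6)*70^(2/3)*x/70) + C2*cos(3^(5/6)*70^(2/3)*x/70))*exp(12^(1/3)*35^(2/3)*x/70)


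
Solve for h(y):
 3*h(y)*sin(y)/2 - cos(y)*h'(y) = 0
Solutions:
 h(y) = C1/cos(y)^(3/2)


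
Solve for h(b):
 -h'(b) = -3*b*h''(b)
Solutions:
 h(b) = C1 + C2*b^(4/3)


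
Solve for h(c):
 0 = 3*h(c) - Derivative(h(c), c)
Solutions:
 h(c) = C1*exp(3*c)


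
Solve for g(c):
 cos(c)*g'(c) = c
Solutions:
 g(c) = C1 + Integral(c/cos(c), c)


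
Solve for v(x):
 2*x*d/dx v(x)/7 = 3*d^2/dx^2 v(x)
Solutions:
 v(x) = C1 + C2*erfi(sqrt(21)*x/21)


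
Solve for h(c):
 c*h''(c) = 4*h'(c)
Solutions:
 h(c) = C1 + C2*c^5


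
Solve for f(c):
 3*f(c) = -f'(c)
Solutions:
 f(c) = C1*exp(-3*c)


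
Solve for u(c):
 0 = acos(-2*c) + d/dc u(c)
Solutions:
 u(c) = C1 - c*acos(-2*c) - sqrt(1 - 4*c^2)/2


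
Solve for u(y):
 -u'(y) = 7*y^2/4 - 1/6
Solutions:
 u(y) = C1 - 7*y^3/12 + y/6


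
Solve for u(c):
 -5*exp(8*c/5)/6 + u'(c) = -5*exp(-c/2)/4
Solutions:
 u(c) = C1 + 25*exp(8*c/5)/48 + 5*exp(-c/2)/2


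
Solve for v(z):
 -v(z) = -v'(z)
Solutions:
 v(z) = C1*exp(z)


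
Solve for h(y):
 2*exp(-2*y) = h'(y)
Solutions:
 h(y) = C1 - exp(-2*y)


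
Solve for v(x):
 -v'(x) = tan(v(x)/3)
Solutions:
 v(x) = -3*asin(C1*exp(-x/3)) + 3*pi
 v(x) = 3*asin(C1*exp(-x/3))


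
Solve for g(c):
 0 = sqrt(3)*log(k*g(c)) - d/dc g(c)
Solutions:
 li(k*g(c))/k = C1 + sqrt(3)*c


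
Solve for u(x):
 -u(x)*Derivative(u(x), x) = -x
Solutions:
 u(x) = -sqrt(C1 + x^2)
 u(x) = sqrt(C1 + x^2)


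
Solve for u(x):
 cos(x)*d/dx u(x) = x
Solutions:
 u(x) = C1 + Integral(x/cos(x), x)


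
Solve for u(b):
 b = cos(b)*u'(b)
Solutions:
 u(b) = C1 + Integral(b/cos(b), b)


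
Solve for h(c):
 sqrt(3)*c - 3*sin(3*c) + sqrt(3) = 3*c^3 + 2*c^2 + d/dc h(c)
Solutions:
 h(c) = C1 - 3*c^4/4 - 2*c^3/3 + sqrt(3)*c^2/2 + sqrt(3)*c + cos(3*c)


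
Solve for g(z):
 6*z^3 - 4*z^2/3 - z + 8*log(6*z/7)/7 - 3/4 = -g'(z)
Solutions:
 g(z) = C1 - 3*z^4/2 + 4*z^3/9 + z^2/2 - 8*z*log(z)/7 - 8*z*log(6)/7 + 53*z/28 + 8*z*log(7)/7


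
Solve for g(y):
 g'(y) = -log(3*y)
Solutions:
 g(y) = C1 - y*log(y) - y*log(3) + y


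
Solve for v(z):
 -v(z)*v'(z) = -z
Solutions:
 v(z) = -sqrt(C1 + z^2)
 v(z) = sqrt(C1 + z^2)


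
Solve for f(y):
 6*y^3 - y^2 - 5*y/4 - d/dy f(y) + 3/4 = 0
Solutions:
 f(y) = C1 + 3*y^4/2 - y^3/3 - 5*y^2/8 + 3*y/4


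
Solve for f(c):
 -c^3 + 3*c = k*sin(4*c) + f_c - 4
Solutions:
 f(c) = C1 - c^4/4 + 3*c^2/2 + 4*c + k*cos(4*c)/4


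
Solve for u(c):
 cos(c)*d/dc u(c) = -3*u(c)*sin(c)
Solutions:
 u(c) = C1*cos(c)^3


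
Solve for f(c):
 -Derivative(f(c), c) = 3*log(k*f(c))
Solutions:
 li(k*f(c))/k = C1 - 3*c


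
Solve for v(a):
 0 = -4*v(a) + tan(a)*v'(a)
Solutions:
 v(a) = C1*sin(a)^4


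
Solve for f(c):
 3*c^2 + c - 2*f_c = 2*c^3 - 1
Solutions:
 f(c) = C1 - c^4/4 + c^3/2 + c^2/4 + c/2


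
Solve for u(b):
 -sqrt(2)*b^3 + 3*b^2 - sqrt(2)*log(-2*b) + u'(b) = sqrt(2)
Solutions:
 u(b) = C1 + sqrt(2)*b^4/4 - b^3 + sqrt(2)*b*log(-b) + sqrt(2)*b*log(2)


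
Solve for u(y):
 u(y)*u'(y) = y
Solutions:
 u(y) = -sqrt(C1 + y^2)
 u(y) = sqrt(C1 + y^2)


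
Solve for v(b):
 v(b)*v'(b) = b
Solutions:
 v(b) = -sqrt(C1 + b^2)
 v(b) = sqrt(C1 + b^2)


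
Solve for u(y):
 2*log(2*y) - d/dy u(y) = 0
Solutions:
 u(y) = C1 + 2*y*log(y) - 2*y + y*log(4)


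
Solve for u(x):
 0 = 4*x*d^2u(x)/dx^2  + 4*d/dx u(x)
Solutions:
 u(x) = C1 + C2*log(x)


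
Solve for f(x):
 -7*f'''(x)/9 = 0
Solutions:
 f(x) = C1 + C2*x + C3*x^2


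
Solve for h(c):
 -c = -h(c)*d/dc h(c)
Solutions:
 h(c) = -sqrt(C1 + c^2)
 h(c) = sqrt(C1 + c^2)


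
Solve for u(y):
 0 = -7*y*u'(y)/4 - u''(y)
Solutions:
 u(y) = C1 + C2*erf(sqrt(14)*y/4)


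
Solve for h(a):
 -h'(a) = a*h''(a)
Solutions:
 h(a) = C1 + C2*log(a)


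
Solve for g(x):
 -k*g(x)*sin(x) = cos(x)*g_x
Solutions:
 g(x) = C1*exp(k*log(cos(x)))


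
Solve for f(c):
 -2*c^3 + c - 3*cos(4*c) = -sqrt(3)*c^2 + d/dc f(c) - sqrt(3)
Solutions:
 f(c) = C1 - c^4/2 + sqrt(3)*c^3/3 + c^2/2 + sqrt(3)*c - 3*sin(4*c)/4


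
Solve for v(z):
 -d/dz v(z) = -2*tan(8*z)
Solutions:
 v(z) = C1 - log(cos(8*z))/4


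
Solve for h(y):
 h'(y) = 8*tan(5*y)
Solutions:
 h(y) = C1 - 8*log(cos(5*y))/5


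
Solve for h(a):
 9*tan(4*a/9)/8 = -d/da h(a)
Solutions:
 h(a) = C1 + 81*log(cos(4*a/9))/32


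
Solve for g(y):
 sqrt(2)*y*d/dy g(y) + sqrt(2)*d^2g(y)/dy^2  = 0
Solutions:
 g(y) = C1 + C2*erf(sqrt(2)*y/2)


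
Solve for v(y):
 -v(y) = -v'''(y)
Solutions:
 v(y) = C3*exp(y) + (C1*sin(sqrt(3)*y/2) + C2*cos(sqrt(3)*y/2))*exp(-y/2)


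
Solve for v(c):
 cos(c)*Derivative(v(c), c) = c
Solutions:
 v(c) = C1 + Integral(c/cos(c), c)


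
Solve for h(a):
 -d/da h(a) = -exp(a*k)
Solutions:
 h(a) = C1 + exp(a*k)/k


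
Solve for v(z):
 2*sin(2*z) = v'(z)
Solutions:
 v(z) = C1 - cos(2*z)


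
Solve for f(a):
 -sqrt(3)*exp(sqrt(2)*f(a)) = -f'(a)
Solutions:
 f(a) = sqrt(2)*(2*log(-1/(C1 + sqrt(3)*a)) - log(2))/4


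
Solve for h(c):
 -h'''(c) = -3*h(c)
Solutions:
 h(c) = C3*exp(3^(1/3)*c) + (C1*sin(3^(5/6)*c/2) + C2*cos(3^(5/6)*c/2))*exp(-3^(1/3)*c/2)


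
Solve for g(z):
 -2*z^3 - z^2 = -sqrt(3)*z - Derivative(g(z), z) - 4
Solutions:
 g(z) = C1 + z^4/2 + z^3/3 - sqrt(3)*z^2/2 - 4*z


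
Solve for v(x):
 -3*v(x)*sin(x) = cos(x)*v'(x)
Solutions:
 v(x) = C1*cos(x)^3


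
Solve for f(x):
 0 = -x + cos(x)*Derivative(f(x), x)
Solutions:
 f(x) = C1 + Integral(x/cos(x), x)


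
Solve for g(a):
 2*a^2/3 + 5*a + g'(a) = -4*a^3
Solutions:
 g(a) = C1 - a^4 - 2*a^3/9 - 5*a^2/2


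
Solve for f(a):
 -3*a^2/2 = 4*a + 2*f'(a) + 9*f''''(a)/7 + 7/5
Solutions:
 f(a) = C1 + C4*exp(-42^(1/3)*a/3) - a^3/4 - a^2 - 7*a/10 + (C2*sin(14^(1/3)*3^(5/6)*a/6) + C3*cos(14^(1/3)*3^(5/6)*a/6))*exp(42^(1/3)*a/6)


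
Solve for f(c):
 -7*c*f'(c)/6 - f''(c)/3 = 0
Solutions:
 f(c) = C1 + C2*erf(sqrt(7)*c/2)


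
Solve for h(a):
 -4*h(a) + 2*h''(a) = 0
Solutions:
 h(a) = C1*exp(-sqrt(2)*a) + C2*exp(sqrt(2)*a)


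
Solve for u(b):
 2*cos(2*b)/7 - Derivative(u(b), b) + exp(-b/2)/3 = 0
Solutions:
 u(b) = C1 + sin(2*b)/7 - 2*exp(-b/2)/3


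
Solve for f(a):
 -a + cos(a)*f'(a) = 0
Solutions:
 f(a) = C1 + Integral(a/cos(a), a)


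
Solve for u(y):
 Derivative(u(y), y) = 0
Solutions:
 u(y) = C1


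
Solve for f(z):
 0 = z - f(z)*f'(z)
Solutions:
 f(z) = -sqrt(C1 + z^2)
 f(z) = sqrt(C1 + z^2)


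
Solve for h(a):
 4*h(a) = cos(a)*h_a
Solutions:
 h(a) = C1*(sin(a)^2 + 2*sin(a) + 1)/(sin(a)^2 - 2*sin(a) + 1)


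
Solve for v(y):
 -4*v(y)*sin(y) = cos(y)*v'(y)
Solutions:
 v(y) = C1*cos(y)^4


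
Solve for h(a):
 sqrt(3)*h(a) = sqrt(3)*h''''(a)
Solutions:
 h(a) = C1*exp(-a) + C2*exp(a) + C3*sin(a) + C4*cos(a)


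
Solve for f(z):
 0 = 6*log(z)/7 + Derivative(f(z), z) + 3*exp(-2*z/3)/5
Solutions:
 f(z) = C1 - 6*z*log(z)/7 + 6*z/7 + 9*exp(-2*z/3)/10


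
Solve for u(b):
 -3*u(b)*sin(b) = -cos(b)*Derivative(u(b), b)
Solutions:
 u(b) = C1/cos(b)^3


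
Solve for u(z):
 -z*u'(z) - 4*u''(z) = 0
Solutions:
 u(z) = C1 + C2*erf(sqrt(2)*z/4)


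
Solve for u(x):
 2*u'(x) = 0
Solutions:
 u(x) = C1


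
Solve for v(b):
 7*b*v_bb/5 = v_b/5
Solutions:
 v(b) = C1 + C2*b^(8/7)


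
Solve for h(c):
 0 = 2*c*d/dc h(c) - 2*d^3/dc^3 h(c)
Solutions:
 h(c) = C1 + Integral(C2*airyai(c) + C3*airybi(c), c)


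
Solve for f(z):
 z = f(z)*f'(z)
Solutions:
 f(z) = -sqrt(C1 + z^2)
 f(z) = sqrt(C1 + z^2)


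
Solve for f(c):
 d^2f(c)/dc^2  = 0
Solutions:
 f(c) = C1 + C2*c


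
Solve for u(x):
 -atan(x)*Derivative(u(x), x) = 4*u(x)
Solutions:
 u(x) = C1*exp(-4*Integral(1/atan(x), x))


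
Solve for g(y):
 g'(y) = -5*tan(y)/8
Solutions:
 g(y) = C1 + 5*log(cos(y))/8


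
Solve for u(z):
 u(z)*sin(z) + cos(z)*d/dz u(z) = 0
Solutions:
 u(z) = C1*cos(z)


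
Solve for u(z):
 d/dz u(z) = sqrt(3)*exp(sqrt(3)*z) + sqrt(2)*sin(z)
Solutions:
 u(z) = C1 + exp(sqrt(3)*z) - sqrt(2)*cos(z)


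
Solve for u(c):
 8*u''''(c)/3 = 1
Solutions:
 u(c) = C1 + C2*c + C3*c^2 + C4*c^3 + c^4/64


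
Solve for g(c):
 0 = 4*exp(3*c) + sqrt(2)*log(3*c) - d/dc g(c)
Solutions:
 g(c) = C1 + sqrt(2)*c*log(c) + sqrt(2)*c*(-1 + log(3)) + 4*exp(3*c)/3


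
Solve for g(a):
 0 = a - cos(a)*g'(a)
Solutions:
 g(a) = C1 + Integral(a/cos(a), a)


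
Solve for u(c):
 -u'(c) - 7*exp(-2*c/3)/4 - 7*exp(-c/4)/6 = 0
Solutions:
 u(c) = C1 + 21*exp(-2*c/3)/8 + 14*exp(-c/4)/3


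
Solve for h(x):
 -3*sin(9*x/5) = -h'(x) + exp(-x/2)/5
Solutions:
 h(x) = C1 - 5*cos(9*x/5)/3 - 2*exp(-x/2)/5


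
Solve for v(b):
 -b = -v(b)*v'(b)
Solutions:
 v(b) = -sqrt(C1 + b^2)
 v(b) = sqrt(C1 + b^2)


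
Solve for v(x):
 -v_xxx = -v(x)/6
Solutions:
 v(x) = C3*exp(6^(2/3)*x/6) + (C1*sin(2^(2/3)*3^(1/6)*x/4) + C2*cos(2^(2/3)*3^(1/6)*x/4))*exp(-6^(2/3)*x/12)


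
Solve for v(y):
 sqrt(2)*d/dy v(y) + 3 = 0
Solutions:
 v(y) = C1 - 3*sqrt(2)*y/2


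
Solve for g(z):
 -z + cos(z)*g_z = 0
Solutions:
 g(z) = C1 + Integral(z/cos(z), z)


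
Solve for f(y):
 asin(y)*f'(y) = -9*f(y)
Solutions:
 f(y) = C1*exp(-9*Integral(1/asin(y), y))


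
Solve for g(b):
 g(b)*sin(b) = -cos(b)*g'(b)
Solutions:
 g(b) = C1*cos(b)


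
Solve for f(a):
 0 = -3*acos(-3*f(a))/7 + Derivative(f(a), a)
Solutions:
 Integral(1/acos(-3*_y), (_y, f(a))) = C1 + 3*a/7


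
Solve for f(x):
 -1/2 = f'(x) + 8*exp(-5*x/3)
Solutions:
 f(x) = C1 - x/2 + 24*exp(-5*x/3)/5


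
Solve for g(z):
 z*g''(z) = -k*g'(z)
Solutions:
 g(z) = C1 + z^(1 - re(k))*(C2*sin(log(z)*Abs(im(k))) + C3*cos(log(z)*im(k)))


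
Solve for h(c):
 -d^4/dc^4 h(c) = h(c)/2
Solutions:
 h(c) = (C1*sin(2^(1/4)*c/2) + C2*cos(2^(1/4)*c/2))*exp(-2^(1/4)*c/2) + (C3*sin(2^(1/4)*c/2) + C4*cos(2^(1/4)*c/2))*exp(2^(1/4)*c/2)


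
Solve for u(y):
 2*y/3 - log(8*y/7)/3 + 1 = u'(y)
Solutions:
 u(y) = C1 + y^2/3 - y*log(y)/3 - y*log(2) + y*log(7)/3 + 4*y/3


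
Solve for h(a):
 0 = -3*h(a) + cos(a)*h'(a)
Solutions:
 h(a) = C1*(sin(a) + 1)^(3/2)/(sin(a) - 1)^(3/2)


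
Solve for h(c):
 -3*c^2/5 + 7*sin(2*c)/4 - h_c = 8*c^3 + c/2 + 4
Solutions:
 h(c) = C1 - 2*c^4 - c^3/5 - c^2/4 - 4*c - 7*cos(2*c)/8


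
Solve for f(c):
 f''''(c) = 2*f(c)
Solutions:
 f(c) = C1*exp(-2^(1/4)*c) + C2*exp(2^(1/4)*c) + C3*sin(2^(1/4)*c) + C4*cos(2^(1/4)*c)


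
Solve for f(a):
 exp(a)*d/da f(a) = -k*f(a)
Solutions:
 f(a) = C1*exp(k*exp(-a))


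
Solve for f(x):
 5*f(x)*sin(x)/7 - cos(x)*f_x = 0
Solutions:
 f(x) = C1/cos(x)^(5/7)


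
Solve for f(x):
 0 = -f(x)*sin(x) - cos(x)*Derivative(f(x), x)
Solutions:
 f(x) = C1*cos(x)


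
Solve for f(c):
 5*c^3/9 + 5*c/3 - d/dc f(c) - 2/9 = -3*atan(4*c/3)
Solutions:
 f(c) = C1 + 5*c^4/36 + 5*c^2/6 + 3*c*atan(4*c/3) - 2*c/9 - 9*log(16*c^2 + 9)/8


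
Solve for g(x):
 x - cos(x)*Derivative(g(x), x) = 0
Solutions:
 g(x) = C1 + Integral(x/cos(x), x)


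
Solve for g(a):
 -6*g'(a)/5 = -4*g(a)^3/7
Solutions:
 g(a) = -sqrt(42)*sqrt(-1/(C1 + 10*a))/2
 g(a) = sqrt(42)*sqrt(-1/(C1 + 10*a))/2


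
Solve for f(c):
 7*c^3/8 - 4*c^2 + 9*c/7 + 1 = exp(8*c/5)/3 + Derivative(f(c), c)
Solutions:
 f(c) = C1 + 7*c^4/32 - 4*c^3/3 + 9*c^2/14 + c - 5*exp(8*c/5)/24


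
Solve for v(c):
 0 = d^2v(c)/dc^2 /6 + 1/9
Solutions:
 v(c) = C1 + C2*c - c^2/3


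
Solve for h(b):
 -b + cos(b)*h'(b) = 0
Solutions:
 h(b) = C1 + Integral(b/cos(b), b)


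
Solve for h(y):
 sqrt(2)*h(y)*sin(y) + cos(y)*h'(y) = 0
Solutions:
 h(y) = C1*cos(y)^(sqrt(2))


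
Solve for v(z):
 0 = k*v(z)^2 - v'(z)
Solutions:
 v(z) = -1/(C1 + k*z)


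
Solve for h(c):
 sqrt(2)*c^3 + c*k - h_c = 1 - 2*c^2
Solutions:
 h(c) = C1 + sqrt(2)*c^4/4 + 2*c^3/3 + c^2*k/2 - c


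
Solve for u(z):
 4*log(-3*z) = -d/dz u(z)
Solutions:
 u(z) = C1 - 4*z*log(-z) + 4*z*(1 - log(3))


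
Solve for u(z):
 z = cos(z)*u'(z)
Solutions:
 u(z) = C1 + Integral(z/cos(z), z)


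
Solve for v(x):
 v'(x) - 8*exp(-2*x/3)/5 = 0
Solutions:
 v(x) = C1 - 12*exp(-2*x/3)/5


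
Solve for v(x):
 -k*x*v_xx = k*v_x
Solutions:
 v(x) = C1 + C2*log(x)


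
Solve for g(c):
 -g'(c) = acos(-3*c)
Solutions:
 g(c) = C1 - c*acos(-3*c) - sqrt(1 - 9*c^2)/3


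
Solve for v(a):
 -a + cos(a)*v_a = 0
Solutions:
 v(a) = C1 + Integral(a/cos(a), a)


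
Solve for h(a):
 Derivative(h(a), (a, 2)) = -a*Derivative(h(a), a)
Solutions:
 h(a) = C1 + C2*erf(sqrt(2)*a/2)


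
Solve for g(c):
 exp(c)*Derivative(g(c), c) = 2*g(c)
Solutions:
 g(c) = C1*exp(-2*exp(-c))


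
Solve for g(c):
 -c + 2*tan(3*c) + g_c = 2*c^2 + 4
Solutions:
 g(c) = C1 + 2*c^3/3 + c^2/2 + 4*c + 2*log(cos(3*c))/3


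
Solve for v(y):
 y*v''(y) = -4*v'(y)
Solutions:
 v(y) = C1 + C2/y^3


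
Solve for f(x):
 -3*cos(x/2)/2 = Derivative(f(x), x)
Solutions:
 f(x) = C1 - 3*sin(x/2)


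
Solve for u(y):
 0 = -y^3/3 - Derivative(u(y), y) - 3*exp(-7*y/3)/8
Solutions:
 u(y) = C1 - y^4/12 + 9*exp(-7*y/3)/56


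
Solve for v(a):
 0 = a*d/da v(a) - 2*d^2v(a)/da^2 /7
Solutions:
 v(a) = C1 + C2*erfi(sqrt(7)*a/2)


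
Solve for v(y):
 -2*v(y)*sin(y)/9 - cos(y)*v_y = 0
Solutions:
 v(y) = C1*cos(y)^(2/9)


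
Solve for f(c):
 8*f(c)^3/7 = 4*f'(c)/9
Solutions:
 f(c) = -sqrt(14)*sqrt(-1/(C1 + 18*c))/2
 f(c) = sqrt(14)*sqrt(-1/(C1 + 18*c))/2


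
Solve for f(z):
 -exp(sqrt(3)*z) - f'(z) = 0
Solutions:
 f(z) = C1 - sqrt(3)*exp(sqrt(3)*z)/3


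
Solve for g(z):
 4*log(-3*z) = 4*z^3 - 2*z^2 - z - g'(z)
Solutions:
 g(z) = C1 + z^4 - 2*z^3/3 - z^2/2 - 4*z*log(-z) + 4*z*(1 - log(3))


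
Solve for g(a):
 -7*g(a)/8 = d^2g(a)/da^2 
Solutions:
 g(a) = C1*sin(sqrt(14)*a/4) + C2*cos(sqrt(14)*a/4)


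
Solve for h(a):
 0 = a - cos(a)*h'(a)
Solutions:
 h(a) = C1 + Integral(a/cos(a), a)


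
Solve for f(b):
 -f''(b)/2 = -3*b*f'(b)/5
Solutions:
 f(b) = C1 + C2*erfi(sqrt(15)*b/5)


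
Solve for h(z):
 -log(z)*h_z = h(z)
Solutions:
 h(z) = C1*exp(-li(z))


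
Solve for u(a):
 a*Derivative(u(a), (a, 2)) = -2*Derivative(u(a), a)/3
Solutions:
 u(a) = C1 + C2*a^(1/3)


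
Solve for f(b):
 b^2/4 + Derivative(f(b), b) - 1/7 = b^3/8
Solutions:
 f(b) = C1 + b^4/32 - b^3/12 + b/7


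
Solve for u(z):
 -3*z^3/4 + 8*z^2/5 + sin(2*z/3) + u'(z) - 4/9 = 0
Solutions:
 u(z) = C1 + 3*z^4/16 - 8*z^3/15 + 4*z/9 + 3*cos(2*z/3)/2


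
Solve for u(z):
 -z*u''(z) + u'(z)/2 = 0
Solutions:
 u(z) = C1 + C2*z^(3/2)


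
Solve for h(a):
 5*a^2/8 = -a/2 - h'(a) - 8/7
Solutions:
 h(a) = C1 - 5*a^3/24 - a^2/4 - 8*a/7


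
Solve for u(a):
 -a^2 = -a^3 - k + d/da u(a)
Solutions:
 u(a) = C1 + a^4/4 - a^3/3 + a*k


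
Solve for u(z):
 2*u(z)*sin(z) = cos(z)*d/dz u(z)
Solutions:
 u(z) = C1/cos(z)^2


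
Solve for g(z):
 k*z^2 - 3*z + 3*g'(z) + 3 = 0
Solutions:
 g(z) = C1 - k*z^3/9 + z^2/2 - z


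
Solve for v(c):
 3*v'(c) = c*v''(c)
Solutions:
 v(c) = C1 + C2*c^4


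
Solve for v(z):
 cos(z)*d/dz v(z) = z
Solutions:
 v(z) = C1 + Integral(z/cos(z), z)


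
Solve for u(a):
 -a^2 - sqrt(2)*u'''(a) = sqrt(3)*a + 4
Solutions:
 u(a) = C1 + C2*a + C3*a^2 - sqrt(2)*a^5/120 - sqrt(6)*a^4/48 - sqrt(2)*a^3/3


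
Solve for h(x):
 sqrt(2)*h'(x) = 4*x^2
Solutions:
 h(x) = C1 + 2*sqrt(2)*x^3/3


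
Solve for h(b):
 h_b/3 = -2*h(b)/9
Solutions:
 h(b) = C1*exp(-2*b/3)


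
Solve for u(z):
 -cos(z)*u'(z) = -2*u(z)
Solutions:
 u(z) = C1*(sin(z) + 1)/(sin(z) - 1)


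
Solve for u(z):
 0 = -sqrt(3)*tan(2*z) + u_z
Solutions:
 u(z) = C1 - sqrt(3)*log(cos(2*z))/2


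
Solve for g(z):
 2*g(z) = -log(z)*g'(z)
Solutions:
 g(z) = C1*exp(-2*li(z))


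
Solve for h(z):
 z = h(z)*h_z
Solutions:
 h(z) = -sqrt(C1 + z^2)
 h(z) = sqrt(C1 + z^2)


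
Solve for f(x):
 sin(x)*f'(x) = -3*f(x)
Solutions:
 f(x) = C1*(cos(x) + 1)^(3/2)/(cos(x) - 1)^(3/2)


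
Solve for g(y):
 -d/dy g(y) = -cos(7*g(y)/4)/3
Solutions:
 -y/3 - 2*log(sin(7*g(y)/4) - 1)/7 + 2*log(sin(7*g(y)/4) + 1)/7 = C1


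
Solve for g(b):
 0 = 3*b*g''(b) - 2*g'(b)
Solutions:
 g(b) = C1 + C2*b^(5/3)


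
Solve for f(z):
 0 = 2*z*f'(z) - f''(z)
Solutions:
 f(z) = C1 + C2*erfi(z)


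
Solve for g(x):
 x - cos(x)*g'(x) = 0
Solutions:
 g(x) = C1 + Integral(x/cos(x), x)


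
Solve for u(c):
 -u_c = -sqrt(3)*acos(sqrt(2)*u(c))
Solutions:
 Integral(1/acos(sqrt(2)*_y), (_y, u(c))) = C1 + sqrt(3)*c


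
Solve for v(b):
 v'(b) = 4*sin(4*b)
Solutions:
 v(b) = C1 - cos(4*b)


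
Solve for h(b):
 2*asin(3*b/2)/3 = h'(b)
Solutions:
 h(b) = C1 + 2*b*asin(3*b/2)/3 + 2*sqrt(4 - 9*b^2)/9


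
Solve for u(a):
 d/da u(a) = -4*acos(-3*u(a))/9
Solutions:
 Integral(1/acos(-3*_y), (_y, u(a))) = C1 - 4*a/9


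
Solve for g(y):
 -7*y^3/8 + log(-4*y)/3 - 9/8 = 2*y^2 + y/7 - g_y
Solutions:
 g(y) = C1 + 7*y^4/32 + 2*y^3/3 + y^2/14 - y*log(-y)/3 + y*(35 - 16*log(2))/24


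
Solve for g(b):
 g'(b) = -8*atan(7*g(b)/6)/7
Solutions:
 Integral(1/atan(7*_y/6), (_y, g(b))) = C1 - 8*b/7


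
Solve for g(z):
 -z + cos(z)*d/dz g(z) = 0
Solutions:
 g(z) = C1 + Integral(z/cos(z), z)


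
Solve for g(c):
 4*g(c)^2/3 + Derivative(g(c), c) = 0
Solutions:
 g(c) = 3/(C1 + 4*c)


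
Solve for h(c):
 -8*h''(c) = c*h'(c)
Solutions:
 h(c) = C1 + C2*erf(c/4)


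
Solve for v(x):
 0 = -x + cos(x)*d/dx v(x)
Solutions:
 v(x) = C1 + Integral(x/cos(x), x)


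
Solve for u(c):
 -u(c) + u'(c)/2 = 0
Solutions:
 u(c) = C1*exp(2*c)


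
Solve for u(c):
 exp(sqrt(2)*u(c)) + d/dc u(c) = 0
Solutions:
 u(c) = sqrt(2)*(2*log(1/(C1 + c)) - log(2))/4


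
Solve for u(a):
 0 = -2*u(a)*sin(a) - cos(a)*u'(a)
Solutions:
 u(a) = C1*cos(a)^2


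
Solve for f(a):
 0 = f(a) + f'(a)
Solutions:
 f(a) = C1*exp(-a)


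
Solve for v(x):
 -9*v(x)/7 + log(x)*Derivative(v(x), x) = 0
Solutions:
 v(x) = C1*exp(9*li(x)/7)


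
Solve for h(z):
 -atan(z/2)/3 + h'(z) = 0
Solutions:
 h(z) = C1 + z*atan(z/2)/3 - log(z^2 + 4)/3


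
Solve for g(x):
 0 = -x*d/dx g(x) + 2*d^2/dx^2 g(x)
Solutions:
 g(x) = C1 + C2*erfi(x/2)


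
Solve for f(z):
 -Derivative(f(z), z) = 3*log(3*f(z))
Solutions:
 Integral(1/(log(_y) + log(3)), (_y, f(z)))/3 = C1 - z
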